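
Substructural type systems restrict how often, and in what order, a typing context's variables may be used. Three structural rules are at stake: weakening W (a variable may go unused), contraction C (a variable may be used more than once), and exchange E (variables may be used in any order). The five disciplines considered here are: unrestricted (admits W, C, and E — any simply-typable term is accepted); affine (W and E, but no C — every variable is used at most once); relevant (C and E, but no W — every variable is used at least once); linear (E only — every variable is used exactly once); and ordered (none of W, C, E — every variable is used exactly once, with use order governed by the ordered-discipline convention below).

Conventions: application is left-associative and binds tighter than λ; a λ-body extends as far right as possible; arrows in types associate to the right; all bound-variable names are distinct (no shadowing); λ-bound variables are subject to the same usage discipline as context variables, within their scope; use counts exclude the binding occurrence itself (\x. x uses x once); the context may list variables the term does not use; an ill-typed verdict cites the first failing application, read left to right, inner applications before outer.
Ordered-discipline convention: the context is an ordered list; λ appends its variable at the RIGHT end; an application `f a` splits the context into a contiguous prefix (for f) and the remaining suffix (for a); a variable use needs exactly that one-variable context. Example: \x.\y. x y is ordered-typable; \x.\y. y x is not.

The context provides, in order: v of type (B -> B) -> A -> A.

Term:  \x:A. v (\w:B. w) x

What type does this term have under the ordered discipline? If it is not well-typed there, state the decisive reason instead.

term : A -> A
counts: v ×1; x (λ-bound) ×1; w (λ-bound) ×1
uses in reading order: v, w, x
typing: the term checks, with type A -> A
all disciplines: ordered ✓ | linear ✓ | affine ✓ | relevant ✓ | unrestricted ✓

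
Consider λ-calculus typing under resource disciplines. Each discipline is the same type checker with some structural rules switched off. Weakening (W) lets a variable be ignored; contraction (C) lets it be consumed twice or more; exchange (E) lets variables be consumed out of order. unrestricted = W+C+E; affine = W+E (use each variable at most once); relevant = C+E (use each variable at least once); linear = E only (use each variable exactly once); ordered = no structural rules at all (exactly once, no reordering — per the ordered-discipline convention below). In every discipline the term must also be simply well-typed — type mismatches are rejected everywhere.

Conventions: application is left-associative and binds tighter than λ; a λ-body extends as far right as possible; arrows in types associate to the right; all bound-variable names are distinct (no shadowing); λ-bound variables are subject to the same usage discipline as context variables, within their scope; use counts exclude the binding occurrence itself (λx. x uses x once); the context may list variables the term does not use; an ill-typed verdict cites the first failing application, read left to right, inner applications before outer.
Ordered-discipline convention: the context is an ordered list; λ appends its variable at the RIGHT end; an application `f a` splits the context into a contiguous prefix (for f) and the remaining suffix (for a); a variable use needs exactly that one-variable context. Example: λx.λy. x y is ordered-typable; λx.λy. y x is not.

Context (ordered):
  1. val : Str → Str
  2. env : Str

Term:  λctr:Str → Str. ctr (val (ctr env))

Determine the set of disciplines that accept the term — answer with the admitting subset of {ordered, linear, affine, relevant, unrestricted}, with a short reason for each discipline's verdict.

accepted by: relevant, unrestricted
counts: val: 1, env: 1, ctr (λ-bound): 2
left-to-right use order: ctr, val, ctr, env
typing: well-typed at (Str → Str) → Str
ordered ✗ (ctr ×2 used more than once (contraction))
linear ✗ (ctr ×2 used more than once (contraction))
affine ✗ (ctr ×2 used more than once (contraction))
relevant ✓ (every one of val, env, ctr appears)
unrestricted ✓ (simply typable at (Str → Str) → Str; W, C, E all held)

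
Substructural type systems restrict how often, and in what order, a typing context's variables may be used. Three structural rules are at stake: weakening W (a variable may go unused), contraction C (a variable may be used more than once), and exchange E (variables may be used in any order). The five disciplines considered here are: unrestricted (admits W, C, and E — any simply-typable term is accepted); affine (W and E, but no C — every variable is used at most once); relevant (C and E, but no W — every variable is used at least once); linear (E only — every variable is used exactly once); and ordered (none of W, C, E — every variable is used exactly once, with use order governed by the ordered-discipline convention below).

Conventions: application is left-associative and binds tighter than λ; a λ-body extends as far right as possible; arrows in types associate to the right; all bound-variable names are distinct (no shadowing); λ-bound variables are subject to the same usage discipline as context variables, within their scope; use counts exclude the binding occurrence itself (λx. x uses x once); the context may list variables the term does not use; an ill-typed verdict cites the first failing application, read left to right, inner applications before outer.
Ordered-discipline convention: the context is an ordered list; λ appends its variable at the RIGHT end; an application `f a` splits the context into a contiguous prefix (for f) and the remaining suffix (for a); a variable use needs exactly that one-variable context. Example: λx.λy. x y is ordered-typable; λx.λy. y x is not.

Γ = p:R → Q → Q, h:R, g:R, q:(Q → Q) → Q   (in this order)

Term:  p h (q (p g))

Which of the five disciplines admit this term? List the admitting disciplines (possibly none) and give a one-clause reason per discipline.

admitted by: relevant, unrestricted
variable uses: p: 2; h: 1; g: 1; q: 1
use order (left to right): p, h, q, p, g
typing: well-typed — term : Q
ordered: ✗ — repeated use of p ×2
linear: ✗ — repeated use of p ×2
affine: ✗ — repeated use of p ×2
relevant: ✓ — every one of p, h, g, q appears
unrestricted: ✓ — typability at Q is all that's needed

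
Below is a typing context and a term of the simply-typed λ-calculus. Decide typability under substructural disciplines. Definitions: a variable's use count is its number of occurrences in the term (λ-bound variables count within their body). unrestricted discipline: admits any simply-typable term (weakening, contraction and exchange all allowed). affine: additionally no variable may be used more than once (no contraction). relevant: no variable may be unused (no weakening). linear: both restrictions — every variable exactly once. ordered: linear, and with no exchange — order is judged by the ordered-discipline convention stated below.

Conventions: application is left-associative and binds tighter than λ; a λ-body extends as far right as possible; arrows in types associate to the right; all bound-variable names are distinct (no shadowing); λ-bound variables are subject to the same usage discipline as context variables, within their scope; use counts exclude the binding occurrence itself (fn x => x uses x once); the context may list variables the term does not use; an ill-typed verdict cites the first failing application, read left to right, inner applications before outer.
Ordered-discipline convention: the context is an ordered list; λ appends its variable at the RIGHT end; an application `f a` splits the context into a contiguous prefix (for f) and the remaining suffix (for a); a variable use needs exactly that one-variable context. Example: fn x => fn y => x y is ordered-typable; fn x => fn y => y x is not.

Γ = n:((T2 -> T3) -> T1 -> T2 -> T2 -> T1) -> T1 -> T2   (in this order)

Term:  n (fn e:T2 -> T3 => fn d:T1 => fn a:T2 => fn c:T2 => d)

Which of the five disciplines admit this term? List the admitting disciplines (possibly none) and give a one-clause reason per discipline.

accepted by: affine, unrestricted
counts: n=1; e (λ-bound)=0; d (λ-bound)=1; a (λ-bound)=0; c (λ-bound)=0
order of uses: n, d
typing: well-typed — term : T1 -> T2
ordered: ✗ — unused: e, a, c — weakening required
linear: ✗ — unused: e, a, c — weakening required
affine: ✓ — at most one use each (n, e, d, a, c)
relevant: ✗ — unused: e, a, c — weakening required
unrestricted: ✓ — typability at T1 -> T2 is all that's needed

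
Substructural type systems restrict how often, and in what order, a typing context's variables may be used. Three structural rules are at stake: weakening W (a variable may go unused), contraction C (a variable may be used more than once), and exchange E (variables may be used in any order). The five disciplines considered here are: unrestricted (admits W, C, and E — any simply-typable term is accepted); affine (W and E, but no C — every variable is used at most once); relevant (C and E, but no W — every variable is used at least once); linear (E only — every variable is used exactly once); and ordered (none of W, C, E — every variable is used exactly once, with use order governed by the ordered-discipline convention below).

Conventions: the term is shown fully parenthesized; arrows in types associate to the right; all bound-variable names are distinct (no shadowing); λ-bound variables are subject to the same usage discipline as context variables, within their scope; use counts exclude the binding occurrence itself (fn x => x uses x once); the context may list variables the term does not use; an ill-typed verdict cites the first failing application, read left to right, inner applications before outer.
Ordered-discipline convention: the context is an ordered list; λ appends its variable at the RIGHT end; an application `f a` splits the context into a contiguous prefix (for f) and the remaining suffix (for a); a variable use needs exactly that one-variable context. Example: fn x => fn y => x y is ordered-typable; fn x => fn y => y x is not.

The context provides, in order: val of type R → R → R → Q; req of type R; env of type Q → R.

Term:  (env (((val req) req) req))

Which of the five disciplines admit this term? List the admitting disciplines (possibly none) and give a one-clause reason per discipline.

admitting disciplines: relevant, unrestricted
counts: val: 1×; req: 3×; env: 1×
uses in reading order: env, val, req, req, req
typing: well-typed — term : R
ordered: ✗, req ×3 used more than once (contraction)
linear: ✗, req ×3 used more than once (contraction)
affine: ✗, req ×3 used more than once (contraction)
relevant: ✓, every one of val, req, env appears
unrestricted: ✓, well-typed at R; no restrictions here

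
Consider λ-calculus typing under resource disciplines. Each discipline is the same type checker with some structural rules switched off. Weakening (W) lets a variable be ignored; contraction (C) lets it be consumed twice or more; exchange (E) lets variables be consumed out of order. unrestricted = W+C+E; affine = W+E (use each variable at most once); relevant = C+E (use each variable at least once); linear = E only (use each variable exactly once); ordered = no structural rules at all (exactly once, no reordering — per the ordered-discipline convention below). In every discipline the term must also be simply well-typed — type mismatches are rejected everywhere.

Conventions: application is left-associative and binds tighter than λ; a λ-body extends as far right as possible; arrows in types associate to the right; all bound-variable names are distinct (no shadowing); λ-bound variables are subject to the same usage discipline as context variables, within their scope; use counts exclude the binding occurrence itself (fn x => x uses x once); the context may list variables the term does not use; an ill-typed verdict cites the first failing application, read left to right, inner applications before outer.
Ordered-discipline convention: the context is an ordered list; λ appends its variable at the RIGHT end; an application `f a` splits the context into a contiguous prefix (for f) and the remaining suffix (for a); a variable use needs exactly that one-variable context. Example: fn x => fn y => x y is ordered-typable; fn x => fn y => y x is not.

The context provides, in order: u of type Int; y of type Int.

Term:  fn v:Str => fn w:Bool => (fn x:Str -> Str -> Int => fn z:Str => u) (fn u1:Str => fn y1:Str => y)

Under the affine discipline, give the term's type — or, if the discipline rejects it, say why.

term : Str -> Bool -> Str -> Int
variable uses: u: 1, y: 1, v (bound): 0, w (bound): 0, x (bound): 0, z (bound): 0, u1 (bound): 0, y1 (bound): 0
uses in reading order: u, y
typing: the term checks, with type Str -> Bool -> Str -> Int
across the five disciplines: ordered ✗; linear ✗; affine ✓; relevant ✗; unrestricted ✓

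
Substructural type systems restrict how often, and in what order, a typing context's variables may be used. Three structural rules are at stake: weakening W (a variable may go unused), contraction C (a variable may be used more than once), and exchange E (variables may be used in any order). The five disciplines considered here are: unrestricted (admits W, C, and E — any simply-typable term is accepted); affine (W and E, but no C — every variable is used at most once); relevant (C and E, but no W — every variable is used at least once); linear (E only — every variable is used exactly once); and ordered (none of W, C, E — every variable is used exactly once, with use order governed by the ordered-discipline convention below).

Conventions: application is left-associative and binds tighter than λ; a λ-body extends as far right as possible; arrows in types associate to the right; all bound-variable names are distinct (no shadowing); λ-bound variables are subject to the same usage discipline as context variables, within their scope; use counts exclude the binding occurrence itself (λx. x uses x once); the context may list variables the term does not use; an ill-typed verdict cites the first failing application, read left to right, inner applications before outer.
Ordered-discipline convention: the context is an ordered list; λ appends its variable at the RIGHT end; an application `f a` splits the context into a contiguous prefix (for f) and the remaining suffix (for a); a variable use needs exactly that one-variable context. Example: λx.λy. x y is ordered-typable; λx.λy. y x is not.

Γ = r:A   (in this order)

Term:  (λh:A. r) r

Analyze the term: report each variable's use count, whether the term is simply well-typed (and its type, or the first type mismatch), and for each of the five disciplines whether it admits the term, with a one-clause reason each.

counts: r=2; h [bound]=0
uses in reading order: r, r
typing: well-typed — term : A
ordered: ✗, r ×2 used more than once (contraction); needs weakening: h unused
linear: ✗, r ×2 used more than once (contraction); needs weakening: h unused
affine: ✗, r ×2 used more than once (contraction)
relevant: ✗, needs weakening: h unused
unrestricted: ✓, type-checks (A) and nothing is barred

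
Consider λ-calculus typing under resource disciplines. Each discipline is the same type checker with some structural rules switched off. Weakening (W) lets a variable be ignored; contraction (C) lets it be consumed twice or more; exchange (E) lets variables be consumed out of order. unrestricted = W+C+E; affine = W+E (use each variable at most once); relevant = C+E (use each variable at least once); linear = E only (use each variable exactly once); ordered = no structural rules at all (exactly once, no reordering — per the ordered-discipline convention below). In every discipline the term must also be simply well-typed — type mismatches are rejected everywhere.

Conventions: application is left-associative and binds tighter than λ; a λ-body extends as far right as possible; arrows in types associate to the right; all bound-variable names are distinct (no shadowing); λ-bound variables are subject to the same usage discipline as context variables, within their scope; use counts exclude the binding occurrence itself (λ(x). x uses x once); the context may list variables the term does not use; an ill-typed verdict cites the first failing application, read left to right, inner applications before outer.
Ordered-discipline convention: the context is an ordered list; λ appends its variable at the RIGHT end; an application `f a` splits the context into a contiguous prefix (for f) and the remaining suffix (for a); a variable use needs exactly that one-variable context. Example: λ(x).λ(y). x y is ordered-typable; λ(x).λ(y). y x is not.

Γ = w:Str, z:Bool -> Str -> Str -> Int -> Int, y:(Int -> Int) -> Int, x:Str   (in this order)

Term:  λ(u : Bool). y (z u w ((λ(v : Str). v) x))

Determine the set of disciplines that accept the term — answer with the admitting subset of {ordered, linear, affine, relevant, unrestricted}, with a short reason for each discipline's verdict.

admitted in: linear, affine, relevant, unrestricted
counts: w=1, z=1, y=1, x=1, u (λ-bound)=1, v (λ-bound)=1
uses in reading order: y, z, u, w, v, x
typing: well-typed at Bool -> Int
ordered: ✗ — no contiguous prefix/suffix split fits y, z, u, w, v, x
linear: ✓ — w, z, y, x, u, v: one use apiece
affine: ✓ — none of w, z, y, x, u, v used more than once
relevant: ✓ — none of w, z, y, x, u, v goes unused
unrestricted: ✓ — type-checks (Bool -> Int) and nothing is barred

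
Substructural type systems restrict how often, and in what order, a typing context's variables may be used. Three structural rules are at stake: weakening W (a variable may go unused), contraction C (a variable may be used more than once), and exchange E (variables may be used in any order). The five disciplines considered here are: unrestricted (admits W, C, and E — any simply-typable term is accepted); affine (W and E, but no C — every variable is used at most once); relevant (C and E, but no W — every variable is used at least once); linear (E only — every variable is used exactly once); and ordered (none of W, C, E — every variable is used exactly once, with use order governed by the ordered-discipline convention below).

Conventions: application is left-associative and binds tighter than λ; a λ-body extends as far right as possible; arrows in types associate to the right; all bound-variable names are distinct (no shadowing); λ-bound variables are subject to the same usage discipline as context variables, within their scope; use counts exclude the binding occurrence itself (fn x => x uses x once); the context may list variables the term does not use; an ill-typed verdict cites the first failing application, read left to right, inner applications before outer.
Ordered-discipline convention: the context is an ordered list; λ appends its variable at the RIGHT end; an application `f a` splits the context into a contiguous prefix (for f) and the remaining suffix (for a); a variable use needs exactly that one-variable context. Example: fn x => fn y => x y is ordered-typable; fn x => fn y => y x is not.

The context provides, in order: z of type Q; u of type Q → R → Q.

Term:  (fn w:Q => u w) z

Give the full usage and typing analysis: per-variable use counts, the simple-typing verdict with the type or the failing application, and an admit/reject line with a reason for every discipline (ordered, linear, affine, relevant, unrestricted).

counts: z: 1, u: 1, w [bound]: 1
use order (left to right): u, w, z
typing: the term checks, with type R → Q
ordered: ✗, no contiguous prefix/suffix split fits u, w, z
linear: ✓, single use per variable (z, u, w)
affine: ✓, no duplicate uses among z, u, w
relevant: ✓, at least one use each (z, u, w)
unrestricted: ✓, well-typed at R → Q; no restrictions here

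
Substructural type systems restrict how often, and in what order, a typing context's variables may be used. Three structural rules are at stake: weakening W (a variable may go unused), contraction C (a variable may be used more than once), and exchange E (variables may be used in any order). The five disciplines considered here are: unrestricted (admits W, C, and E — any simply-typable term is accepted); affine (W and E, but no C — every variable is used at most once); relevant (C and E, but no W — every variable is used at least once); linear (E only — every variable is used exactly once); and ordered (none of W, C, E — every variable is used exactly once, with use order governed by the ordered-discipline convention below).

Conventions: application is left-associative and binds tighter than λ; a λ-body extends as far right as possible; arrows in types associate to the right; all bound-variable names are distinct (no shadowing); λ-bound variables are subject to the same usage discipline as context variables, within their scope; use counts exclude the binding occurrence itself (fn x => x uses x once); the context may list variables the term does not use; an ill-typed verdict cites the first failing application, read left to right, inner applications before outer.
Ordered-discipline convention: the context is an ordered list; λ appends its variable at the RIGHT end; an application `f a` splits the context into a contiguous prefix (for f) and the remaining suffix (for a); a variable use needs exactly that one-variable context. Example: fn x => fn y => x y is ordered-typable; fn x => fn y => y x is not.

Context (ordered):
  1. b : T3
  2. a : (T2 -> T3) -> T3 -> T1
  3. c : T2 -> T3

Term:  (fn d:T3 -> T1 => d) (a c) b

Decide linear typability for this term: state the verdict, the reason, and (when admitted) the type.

yes — each of b, a, c, d used exactly once; term : T1
counts: b: 1×; a: 1×; c: 1×; d (λ-bound): 1×
order of uses: d, a, c, b
typing: ✓ — T1
across the five disciplines: ordered ✗ · linear ✓ · affine ✓ · relevant ✓ · unrestricted ✓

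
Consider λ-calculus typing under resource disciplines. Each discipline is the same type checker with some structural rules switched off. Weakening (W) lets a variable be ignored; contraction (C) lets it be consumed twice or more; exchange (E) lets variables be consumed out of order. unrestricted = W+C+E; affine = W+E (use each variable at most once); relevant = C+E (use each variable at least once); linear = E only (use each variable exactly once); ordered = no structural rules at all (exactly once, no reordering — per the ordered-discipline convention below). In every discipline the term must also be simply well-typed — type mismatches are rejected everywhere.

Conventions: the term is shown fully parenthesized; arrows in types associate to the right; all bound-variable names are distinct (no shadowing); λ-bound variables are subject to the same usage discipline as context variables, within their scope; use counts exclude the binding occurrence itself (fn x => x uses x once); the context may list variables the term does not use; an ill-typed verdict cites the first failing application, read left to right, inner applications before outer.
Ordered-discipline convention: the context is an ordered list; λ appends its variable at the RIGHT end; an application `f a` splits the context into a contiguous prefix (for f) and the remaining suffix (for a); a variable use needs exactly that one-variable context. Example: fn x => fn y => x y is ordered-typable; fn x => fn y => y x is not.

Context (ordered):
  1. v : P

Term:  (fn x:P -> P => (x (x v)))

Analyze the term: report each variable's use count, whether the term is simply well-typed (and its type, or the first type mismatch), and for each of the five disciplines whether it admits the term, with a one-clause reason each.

counts: v ×1; x [bound] ×2
left-to-right use order: x, x, v
typing: well-typed — term : (P -> P) -> P
ordered ✗ (needs contraction — x ×2)
linear ✗ (needs contraction — x ×2)
affine ✗ (needs contraction — x ×2)
relevant ✓ (every one of v, x appears)
unrestricted ✓ (type-checks ((P -> P) -> P) and nothing is barred)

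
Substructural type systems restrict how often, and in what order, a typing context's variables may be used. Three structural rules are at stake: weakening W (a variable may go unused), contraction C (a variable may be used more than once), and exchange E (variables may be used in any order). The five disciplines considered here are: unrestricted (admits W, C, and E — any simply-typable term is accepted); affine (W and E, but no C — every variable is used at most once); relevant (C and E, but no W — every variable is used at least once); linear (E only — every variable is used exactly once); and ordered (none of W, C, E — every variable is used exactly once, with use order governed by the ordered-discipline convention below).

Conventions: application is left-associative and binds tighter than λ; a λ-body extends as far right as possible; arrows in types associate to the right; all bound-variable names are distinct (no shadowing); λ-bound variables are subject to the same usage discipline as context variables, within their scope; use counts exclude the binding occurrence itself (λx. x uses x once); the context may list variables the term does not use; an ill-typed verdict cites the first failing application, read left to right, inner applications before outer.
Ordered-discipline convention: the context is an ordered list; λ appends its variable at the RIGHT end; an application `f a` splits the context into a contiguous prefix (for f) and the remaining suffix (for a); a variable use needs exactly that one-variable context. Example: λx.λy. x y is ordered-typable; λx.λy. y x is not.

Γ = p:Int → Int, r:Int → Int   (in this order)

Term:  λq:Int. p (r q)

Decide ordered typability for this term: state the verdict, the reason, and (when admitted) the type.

yes — p, r, q once each; derivable with no W/C/E; term : Int → Int
usage: p ×1; r ×1; q (λ-bound) ×1
use order (left to right): p, r, q
typing: well-typed at Int → Int
across the five disciplines: ordered ✓; linear ✓; affine ✓; relevant ✓; unrestricted ✓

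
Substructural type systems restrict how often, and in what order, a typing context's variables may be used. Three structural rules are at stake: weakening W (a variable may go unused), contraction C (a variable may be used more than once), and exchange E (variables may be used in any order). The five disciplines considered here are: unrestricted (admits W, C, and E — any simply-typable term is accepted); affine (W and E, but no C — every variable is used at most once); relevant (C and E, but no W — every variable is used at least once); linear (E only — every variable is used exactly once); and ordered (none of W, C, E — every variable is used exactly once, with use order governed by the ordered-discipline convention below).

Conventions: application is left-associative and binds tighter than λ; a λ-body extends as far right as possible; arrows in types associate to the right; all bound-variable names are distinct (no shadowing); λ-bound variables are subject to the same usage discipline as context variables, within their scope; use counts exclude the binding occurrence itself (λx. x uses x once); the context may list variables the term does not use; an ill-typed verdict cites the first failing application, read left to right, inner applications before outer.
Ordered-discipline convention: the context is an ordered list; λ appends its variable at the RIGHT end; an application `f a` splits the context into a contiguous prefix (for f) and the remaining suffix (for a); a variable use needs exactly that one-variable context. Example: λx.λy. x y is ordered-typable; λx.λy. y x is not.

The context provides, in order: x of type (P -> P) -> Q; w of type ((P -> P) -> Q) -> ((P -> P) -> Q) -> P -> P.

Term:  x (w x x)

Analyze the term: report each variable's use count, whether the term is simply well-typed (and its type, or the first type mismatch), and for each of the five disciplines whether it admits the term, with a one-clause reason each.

counts: x ×3; w ×1
uses in reading order: x, w, x, x
typing: ✓ — Q
ordered: ✗, repeated use of x ×3
linear: ✗, repeated use of x ×3
affine: ✗, repeated use of x ×3
relevant: ✓, none of x, w goes unused
unrestricted: ✓, typability at Q is all that's needed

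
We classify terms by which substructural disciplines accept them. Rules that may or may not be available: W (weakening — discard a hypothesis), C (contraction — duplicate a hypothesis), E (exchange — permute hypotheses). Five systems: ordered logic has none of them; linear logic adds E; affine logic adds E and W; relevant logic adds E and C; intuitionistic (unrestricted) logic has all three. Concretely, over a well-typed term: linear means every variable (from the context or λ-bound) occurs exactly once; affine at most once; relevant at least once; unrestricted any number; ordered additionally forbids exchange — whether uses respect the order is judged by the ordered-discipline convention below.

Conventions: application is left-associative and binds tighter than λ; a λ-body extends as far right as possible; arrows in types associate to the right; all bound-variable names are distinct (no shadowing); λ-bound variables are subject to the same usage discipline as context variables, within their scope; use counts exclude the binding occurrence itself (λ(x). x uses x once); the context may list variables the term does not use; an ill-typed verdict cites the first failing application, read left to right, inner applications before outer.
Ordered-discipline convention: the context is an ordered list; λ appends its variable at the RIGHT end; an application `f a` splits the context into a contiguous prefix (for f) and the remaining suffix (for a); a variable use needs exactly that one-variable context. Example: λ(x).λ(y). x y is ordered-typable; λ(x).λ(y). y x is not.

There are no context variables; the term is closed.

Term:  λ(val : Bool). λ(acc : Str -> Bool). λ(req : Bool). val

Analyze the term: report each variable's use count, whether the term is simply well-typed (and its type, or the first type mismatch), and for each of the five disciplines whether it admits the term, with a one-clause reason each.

usage: val [bound] ×1; acc [bound] ×0; req [bound] ×0
left-to-right use order: val
typing: the term checks, with type Bool -> (Str -> Bool) -> Bool -> Bool
ordered ✗ (needs weakening: acc, req unused)
linear ✗ (needs weakening: acc, req unused)
affine ✓ (no duplicate uses among val, acc, req)
relevant ✗ (needs weakening: acc, req unused)
unrestricted ✓ (simply typable at Bool -> (Str -> Bool) -> Bool -> Bool; W, C, E all held)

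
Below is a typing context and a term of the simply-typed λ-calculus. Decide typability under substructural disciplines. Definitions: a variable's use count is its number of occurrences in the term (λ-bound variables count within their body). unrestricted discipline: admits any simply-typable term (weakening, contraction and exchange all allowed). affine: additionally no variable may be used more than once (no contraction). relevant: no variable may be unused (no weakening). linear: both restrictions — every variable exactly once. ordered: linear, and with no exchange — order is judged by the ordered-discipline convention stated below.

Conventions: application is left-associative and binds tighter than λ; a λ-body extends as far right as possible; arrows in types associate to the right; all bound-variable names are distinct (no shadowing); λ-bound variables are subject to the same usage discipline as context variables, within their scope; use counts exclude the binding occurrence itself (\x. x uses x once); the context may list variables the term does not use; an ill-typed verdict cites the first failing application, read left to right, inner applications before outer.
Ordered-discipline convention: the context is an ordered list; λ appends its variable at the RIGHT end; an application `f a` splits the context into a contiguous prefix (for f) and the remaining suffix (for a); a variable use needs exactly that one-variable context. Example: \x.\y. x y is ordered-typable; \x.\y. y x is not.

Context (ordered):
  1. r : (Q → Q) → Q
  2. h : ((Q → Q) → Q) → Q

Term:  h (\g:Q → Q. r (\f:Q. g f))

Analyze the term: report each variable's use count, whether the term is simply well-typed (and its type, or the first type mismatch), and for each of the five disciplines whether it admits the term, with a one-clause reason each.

variable uses: r=1; h=1; g (bound)=1; f (bound)=1
uses in reading order: h, r, g, f
typing: well-typed — term : Q
ordered: ✗ — no ordered split (uses run h, r, g, f)
linear: ✓ — single use per variable (r, h, g, f)
affine: ✓ — r, h, g, f: no repeats, contraction unneeded
relevant: ✓ — none of r, h, g, f goes unused
unrestricted: ✓ — typability at Q is all that's needed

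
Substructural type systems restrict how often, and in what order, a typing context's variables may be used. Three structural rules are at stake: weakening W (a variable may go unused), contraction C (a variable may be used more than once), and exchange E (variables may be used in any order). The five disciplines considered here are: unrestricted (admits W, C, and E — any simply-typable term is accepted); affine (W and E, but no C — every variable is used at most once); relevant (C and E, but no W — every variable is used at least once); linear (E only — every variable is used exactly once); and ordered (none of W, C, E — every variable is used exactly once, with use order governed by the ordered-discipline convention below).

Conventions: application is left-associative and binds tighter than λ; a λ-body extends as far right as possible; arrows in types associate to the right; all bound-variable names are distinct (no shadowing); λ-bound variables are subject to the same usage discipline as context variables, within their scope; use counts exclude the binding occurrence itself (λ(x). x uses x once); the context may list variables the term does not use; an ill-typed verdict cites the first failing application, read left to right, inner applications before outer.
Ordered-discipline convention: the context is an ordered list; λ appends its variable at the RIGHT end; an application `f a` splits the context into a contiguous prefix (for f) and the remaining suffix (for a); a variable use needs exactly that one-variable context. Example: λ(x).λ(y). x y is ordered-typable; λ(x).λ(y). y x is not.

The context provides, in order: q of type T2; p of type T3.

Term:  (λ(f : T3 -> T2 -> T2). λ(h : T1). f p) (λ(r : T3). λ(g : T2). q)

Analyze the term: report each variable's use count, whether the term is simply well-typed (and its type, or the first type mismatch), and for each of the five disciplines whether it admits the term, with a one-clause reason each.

usage: q: 1×, p: 1×, f [bound]: 1×, h [bound]: 0×, r [bound]: 0×, g [bound]: 0×
use order (left to right): f, p, q
typing: the term checks, with type T1 -> T2 -> T2
ordered: ✗, h, r, g never used (weakening)
linear: ✗, h, r, g never used (weakening)
affine: ✓, at most one use each (q, p, f, h, r, g)
relevant: ✗, h, r, g never used (weakening)
unrestricted: ✓, type-checks (T1 -> T2 -> T2) and nothing is barred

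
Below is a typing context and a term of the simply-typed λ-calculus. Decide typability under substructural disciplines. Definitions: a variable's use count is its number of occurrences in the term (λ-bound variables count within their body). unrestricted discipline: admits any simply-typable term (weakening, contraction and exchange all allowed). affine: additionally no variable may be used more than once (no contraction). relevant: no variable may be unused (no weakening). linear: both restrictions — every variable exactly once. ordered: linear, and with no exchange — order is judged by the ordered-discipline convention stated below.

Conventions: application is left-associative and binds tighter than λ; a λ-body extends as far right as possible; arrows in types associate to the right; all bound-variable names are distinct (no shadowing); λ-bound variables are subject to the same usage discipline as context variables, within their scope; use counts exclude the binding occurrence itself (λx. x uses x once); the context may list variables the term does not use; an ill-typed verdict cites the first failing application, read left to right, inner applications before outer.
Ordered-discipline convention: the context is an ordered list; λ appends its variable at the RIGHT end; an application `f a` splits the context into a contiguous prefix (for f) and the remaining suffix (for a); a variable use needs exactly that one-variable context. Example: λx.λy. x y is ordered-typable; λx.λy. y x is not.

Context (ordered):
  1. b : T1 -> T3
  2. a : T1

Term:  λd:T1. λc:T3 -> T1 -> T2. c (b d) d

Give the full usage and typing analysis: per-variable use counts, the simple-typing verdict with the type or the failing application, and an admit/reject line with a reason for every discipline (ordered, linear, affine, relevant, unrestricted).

usage: b: 1×, a: 0×, d (bound): 2×, c (bound): 1×
order of uses: c, b, d, d
typing: well-typed — term : T1 -> (T3 -> T1 -> T2) -> T2
ordered ✗ (d ×2 used more than once (contraction); a never used (weakening))
linear ✗ (d ×2 used more than once (contraction); a never used (weakening))
affine ✗ (d ×2 used more than once (contraction))
relevant ✗ (a never used (weakening))
unrestricted ✓ (well-typed at T1 -> (T3 -> T1 -> T2) -> T2; no restrictions here)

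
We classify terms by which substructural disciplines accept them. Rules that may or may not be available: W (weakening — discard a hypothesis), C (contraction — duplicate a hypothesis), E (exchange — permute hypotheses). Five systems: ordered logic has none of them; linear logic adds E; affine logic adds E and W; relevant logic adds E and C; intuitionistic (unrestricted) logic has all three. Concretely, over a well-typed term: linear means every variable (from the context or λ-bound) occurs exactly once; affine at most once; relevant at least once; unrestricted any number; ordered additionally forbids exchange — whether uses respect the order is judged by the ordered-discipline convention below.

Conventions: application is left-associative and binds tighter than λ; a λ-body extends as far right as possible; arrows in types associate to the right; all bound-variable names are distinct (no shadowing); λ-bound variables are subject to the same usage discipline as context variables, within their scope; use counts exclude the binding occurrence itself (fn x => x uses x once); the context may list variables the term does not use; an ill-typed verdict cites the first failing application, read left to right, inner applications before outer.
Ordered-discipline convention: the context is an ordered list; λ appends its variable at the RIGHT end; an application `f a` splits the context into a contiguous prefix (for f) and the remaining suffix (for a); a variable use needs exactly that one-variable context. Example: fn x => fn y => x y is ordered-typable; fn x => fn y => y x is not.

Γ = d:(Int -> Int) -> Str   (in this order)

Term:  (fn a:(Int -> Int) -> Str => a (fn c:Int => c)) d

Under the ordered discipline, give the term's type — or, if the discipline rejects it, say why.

term : Str
counts: d=1, a [bound]=1, c [bound]=1
use order (left to right): a, c, d
typing: ✓ — Str
all disciplines: ordered ✓ · linear ✓ · affine ✓ · relevant ✓ · unrestricted ✓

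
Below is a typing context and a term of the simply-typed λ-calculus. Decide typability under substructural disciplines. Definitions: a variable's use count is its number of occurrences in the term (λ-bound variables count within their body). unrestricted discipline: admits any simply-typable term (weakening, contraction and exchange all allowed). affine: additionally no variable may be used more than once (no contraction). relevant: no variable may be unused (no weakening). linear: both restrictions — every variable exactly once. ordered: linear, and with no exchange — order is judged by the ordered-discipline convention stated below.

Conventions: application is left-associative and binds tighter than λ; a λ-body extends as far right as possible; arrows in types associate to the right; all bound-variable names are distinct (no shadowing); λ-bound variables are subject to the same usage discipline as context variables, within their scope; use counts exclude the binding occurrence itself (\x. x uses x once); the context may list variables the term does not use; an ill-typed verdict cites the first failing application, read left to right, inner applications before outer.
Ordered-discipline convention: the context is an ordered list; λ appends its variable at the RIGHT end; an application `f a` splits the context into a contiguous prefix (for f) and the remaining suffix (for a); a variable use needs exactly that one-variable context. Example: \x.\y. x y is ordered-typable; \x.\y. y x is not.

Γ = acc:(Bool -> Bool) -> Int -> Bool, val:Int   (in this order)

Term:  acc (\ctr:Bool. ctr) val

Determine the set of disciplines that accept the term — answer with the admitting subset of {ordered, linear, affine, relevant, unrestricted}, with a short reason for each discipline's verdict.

admitted by: ordered, linear, affine, relevant, unrestricted
variable uses: acc: 1×; val: 1×; ctr (bound): 1×
left-to-right use order: acc, ctr, val
typing: well-typed at Bool
ordered: ✓ — one use each (acc, val, ctr); ordered split holds
linear: ✓ — single use per variable (acc, val, ctr)
affine: ✓ — acc, val, ctr: no repeats, contraction unneeded
relevant: ✓ — at least one use each (acc, val, ctr)
unrestricted: ✓ — well-typed at Bool; no restrictions here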